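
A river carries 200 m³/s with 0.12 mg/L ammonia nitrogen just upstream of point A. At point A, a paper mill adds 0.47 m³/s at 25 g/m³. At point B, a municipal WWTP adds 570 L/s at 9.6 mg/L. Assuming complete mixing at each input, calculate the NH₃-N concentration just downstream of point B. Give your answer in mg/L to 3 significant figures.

After input A: C = (200·0.12 + 0.47·25) / 200.5 = 0.1783 mg/L.
570 L/s = 0.57 m³/s.
After input B: C = (200.5·0.1783 + 0.57·9.6) / 201 = 0.205 mg/L.

0.205 mg/L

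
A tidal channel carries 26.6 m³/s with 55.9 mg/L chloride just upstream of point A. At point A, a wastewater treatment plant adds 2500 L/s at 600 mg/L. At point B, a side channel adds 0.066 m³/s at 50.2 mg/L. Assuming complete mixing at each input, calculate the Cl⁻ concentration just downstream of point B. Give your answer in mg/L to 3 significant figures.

103 mg/L

2500 L/s = 2.5 m³/s.
After input A: C = (26.6·55.9 + 2.5·600) / 29.1 = 102.6 mg/L.
After input B: C = (29.1·102.6 + 0.066·50.2) / 29.17 = 102.5 mg/L.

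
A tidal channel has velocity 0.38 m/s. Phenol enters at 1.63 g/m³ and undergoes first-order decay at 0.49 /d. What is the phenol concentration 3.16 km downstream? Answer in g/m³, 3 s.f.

Travel time t = 3.16 km / 0.38 m/s = 3160/0.38 = 8316 s = 0.09625 d.
First-order decay: C = 1.63·exp(−0.49·0.09625) = 1.63·0.9539 = 1.555 g/m³.

1.55 g/m³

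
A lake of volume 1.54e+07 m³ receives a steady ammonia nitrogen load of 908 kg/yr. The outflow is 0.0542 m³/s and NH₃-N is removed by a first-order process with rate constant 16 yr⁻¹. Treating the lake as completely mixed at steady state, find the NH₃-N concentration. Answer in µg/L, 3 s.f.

3.66 µg/L

Outflow Q = 0.0542 m³/s × 3.156e+07 s/yr = 1.71e+06 m³/yr.
Steady-state CSTR mass balance: W = Q·C + k·V·C, so C = W/(Q + kV).
Q + kV = 1.71e+06 + 16·1.54e+07 = 2.481e+08 m³/yr.
C = 908/2.481e+08 = 3.66e-06 kg/m³ = 0.00366 mg/L = 3.66 µg/L.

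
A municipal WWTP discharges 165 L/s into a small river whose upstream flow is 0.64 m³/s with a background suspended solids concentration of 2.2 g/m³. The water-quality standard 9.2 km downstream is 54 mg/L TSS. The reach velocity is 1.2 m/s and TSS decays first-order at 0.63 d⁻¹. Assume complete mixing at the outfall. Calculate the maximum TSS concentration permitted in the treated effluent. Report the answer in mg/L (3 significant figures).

165 L/s = 0.165 m³/s.
Travel time to the compliance point: t = 9200/1.2 = 7667 s = 0.08873 d; decay factor exp(−0.63·0.08873) = 0.9456.
So the concentration just after mixing may be at most 54/0.9456 = 57.1 mg/L.
Mass balance: 57.1·0.805 = 0.165·Cₑ + 0.64·2.2.
Cₑ = (45.97 − 1.408) / 0.165 = 270.1 mg/L.

270 mg/L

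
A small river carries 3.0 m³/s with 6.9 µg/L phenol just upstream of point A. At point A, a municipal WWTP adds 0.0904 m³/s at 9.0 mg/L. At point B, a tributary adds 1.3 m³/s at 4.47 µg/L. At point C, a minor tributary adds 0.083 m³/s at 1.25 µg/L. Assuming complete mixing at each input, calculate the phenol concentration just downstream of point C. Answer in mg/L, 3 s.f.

0.188 mg/L

6.9 µg/L = 0.0069 mg/L.
After input A: C = (3·0.0069 + 0.0904·9) / 3.09 = 0.27 mg/L.
4.47 µg/L = 0.00447 mg/L.
After input B: C = (3.09·0.27 + 1.3·0.00447) / 4.39 = 0.1914 mg/L.
1.25 µg/L = 0.00125 mg/L.
After input C: C = (4.39·0.1914 + 0.083·0.00125) / 4.473 = 0.1878 mg/L.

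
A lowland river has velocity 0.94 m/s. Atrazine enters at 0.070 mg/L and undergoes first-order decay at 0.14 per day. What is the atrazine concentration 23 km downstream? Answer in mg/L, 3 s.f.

Travel time t = 23 km / 0.94 m/s = 2.3e+04/0.94 = 2.447e+04 s = 0.2832 d.
First-order decay: C = 0.070·exp(−0.14·0.2832) = 0.070·0.9611 = 0.06728 mg/L.

0.0673 mg/L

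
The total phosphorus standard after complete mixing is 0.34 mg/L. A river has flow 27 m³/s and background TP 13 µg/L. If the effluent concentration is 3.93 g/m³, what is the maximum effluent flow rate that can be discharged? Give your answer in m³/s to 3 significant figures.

13 µg/L = 0.013 mg/L.
Mass balance at complete mixing: C_std·(Q_w + Q_r) = Q_w·C_e + Q_r·C_b.
Rearranging, Q_w = Q_r·(C_std − C_b)/(C_e − C_std) = 27·(0.34 − 0.013) / (3.93 − 0.34) = 2.459 m³/s.

2.46 m³/s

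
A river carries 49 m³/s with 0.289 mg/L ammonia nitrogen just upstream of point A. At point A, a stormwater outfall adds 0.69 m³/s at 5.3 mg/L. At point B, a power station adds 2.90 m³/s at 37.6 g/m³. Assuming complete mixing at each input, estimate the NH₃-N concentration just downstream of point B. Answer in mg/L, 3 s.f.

After input A: C = (49·0.289 + 0.69·5.3) / 49.69 = 0.3586 mg/L.
After input B: C = (49.69·0.3586 + 2.9·37.6) / 52.59 = 2.412 mg/L.

2.41 mg/L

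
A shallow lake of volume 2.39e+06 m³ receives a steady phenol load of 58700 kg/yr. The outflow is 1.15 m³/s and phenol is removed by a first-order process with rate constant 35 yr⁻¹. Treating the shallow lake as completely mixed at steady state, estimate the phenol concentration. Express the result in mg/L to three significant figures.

Outflow Q = 1.15 m³/s × 3.156e+07 s/yr = 3.629e+07 m³/yr.
Steady-state CSTR mass balance: W = Q·C + k·V·C, so C = W/(Q + kV).
Q + kV = 3.629e+07 + 35·2.39e+06 = 1.199e+08 m³/yr.
C = 58700/1.199e+08 = 0.0004894 kg/m³ = 0.4894 mg/L.

0.489 mg/L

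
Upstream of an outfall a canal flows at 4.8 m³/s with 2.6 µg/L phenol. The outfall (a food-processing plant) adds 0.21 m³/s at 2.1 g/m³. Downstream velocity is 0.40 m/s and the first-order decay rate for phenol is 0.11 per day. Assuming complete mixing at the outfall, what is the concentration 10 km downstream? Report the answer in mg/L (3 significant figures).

0.0877 mg/L

2.6 µg/L = 0.0026 mg/L.
After complete mixing, C₀ = (0.21·2.1 + 4.8·0.0026) / 5.01 = 0.09051 mg/L.
Travel time t = 1e+04 m / 0.40 m/s = 2.5e+04 s = 0.2894 d.
C = 0.09051·exp(−0.11·0.2894) = 0.09051·0.9687 = 0.08768 mg/L.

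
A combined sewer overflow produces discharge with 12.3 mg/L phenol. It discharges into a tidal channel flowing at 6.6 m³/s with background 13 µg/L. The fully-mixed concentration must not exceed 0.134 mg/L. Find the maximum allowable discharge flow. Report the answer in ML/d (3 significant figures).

13 µg/L = 0.013 mg/L.
Mass balance at complete mixing: C_std·(Q_w + Q_r) = Q_w·C_e + Q_r·C_b.
Rearranging, Q_w = Q_r·(C_std − C_b)/(C_e − C_std) = 6.6·(0.134 − 0.013) / (12.3 − 0.134) = 0.06564 m³/s.
= 5.671 ML/d.

5.67 ML/d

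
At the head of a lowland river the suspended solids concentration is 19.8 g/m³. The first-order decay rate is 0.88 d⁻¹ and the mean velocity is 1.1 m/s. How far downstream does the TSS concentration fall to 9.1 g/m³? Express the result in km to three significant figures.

From C = C₀·e^(−kt), t = ln(C₀/C)/k = ln(19.8/9.1)/0.88 = 0.7774/0.88 = 0.8834 d.
Distance = v·t = 1.1 m/s × 7.633e+04 s = 8.396e+04 m = 83.96 km.

84.0 km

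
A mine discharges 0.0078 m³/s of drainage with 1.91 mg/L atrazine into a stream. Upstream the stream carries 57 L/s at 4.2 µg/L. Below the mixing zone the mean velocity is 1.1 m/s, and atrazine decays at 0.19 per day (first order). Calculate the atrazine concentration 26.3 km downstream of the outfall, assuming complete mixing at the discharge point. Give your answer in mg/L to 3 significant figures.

0.222 mg/L

57 L/s = 0.057 m³/s.
4.2 µg/L = 0.0042 mg/L.
After complete mixing, C₀ = (0.0078·1.91 + 0.057·0.0042) / 0.0648 = 0.2336 mg/L.
Travel time t = 2.63e+04 m / 1.1 m/s = 2.391e+04 s = 0.2767 d.
C = 0.2336·exp(−0.19·0.2767) = 0.2336·0.9488 = 0.2216 mg/L.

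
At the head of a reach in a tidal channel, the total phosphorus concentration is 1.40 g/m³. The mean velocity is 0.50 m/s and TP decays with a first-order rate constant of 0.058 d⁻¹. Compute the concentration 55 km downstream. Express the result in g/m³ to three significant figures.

1.30 g/m³

Travel time t = 55 km / 0.50 m/s = 5.5e+04/0.50 = 1.1e+05 s = 1.273 d.
First-order decay: C = 1.40·exp(−0.058·1.273) = 1.40·0.9288 = 1.3 g/m³.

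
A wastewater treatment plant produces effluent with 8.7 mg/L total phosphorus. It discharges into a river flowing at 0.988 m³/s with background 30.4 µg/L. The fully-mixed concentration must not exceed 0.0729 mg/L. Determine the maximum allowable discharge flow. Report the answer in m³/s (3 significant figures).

0.00487 m³/s

30.4 µg/L = 0.0304 mg/L.
Mass balance at complete mixing: C_std·(Q_w + Q_r) = Q_w·C_e + Q_r·C_b.
Rearranging, Q_w = Q_r·(C_std − C_b)/(C_e − C_std) = 0.988·(0.0729 − 0.0304) / (8.7 − 0.0729) = 0.004867 m³/s.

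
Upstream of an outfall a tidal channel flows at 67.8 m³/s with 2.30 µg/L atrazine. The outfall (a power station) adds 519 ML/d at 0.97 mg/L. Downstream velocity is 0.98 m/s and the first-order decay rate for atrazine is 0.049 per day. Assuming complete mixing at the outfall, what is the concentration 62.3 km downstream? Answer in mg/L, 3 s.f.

519 ML/d = 6.007 m³/s.
2.30 µg/L = 0.0023 mg/L.
After complete mixing, C₀ = (6.007·0.97 + 67.8·0.0023) / 73.81 = 0.08106 mg/L.
Travel time t = 6.23e+04 m / 0.98 m/s = 6.357e+04 s = 0.7358 d.
C = 0.08106·exp(−0.049·0.7358) = 0.08106·0.9646 = 0.07819 mg/L.

0.0782 mg/L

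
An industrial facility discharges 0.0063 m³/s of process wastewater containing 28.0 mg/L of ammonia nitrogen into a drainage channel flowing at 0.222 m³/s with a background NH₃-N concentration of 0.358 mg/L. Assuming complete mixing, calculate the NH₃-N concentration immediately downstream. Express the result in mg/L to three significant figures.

By mass balance at complete mixing, C = (0.0063·28 + 0.222·0.358) / (0.0063 + 0.222) = 0.2559/0.2283 = 1.121 mg/L.

1.12 mg/L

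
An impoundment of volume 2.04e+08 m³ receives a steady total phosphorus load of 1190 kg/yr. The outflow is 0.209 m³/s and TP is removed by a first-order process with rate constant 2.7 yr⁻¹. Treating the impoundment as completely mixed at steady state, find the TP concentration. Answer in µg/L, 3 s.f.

Outflow Q = 0.209 m³/s × 3.156e+07 s/yr = 6.596e+06 m³/yr.
Steady-state CSTR mass balance: W = Q·C + k·V·C, so C = W/(Q + kV).
Q + kV = 6.596e+06 + 2.7·2.04e+08 = 5.574e+08 m³/yr.
C = 1190/5.574e+08 = 2.135e-06 kg/m³ = 0.002135 mg/L = 2.135 µg/L.

2.13 µg/L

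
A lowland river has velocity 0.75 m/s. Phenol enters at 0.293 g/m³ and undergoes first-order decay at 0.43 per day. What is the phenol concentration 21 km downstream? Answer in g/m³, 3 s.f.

0.255 g/m³

Travel time t = 21 km / 0.75 m/s = 2.1e+04/0.75 = 2.8e+04 s = 0.3241 d.
First-order decay: C = 0.293·exp(−0.43·0.3241) = 0.293·0.8699 = 0.2549 g/m³.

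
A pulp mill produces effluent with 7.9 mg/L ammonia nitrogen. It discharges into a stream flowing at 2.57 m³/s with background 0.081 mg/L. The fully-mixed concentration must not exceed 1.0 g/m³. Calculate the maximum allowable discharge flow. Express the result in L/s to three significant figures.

342 L/s

Mass balance at complete mixing: C_std·(Q_w + Q_r) = Q_w·C_e + Q_r·C_b.
Rearranging, Q_w = Q_r·(C_std − C_b)/(C_e − C_std) = 2.57·(1 − 0.081) / (7.9 − 1) = 0.3423 m³/s.
= 342.3 L/s.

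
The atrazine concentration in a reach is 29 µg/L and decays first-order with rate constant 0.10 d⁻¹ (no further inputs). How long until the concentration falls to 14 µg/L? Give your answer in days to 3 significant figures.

t = ln(C₀/C)/k = ln(29/14)/0.10 = 0.7282/0.10 = 7.282 d.

7.28 d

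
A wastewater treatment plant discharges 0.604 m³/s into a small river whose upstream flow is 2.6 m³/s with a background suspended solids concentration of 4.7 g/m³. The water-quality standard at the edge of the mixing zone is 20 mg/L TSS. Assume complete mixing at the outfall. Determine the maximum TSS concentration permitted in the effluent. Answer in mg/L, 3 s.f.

85.9 mg/L

Mass balance: 20·3.204 = 0.604·Cₑ + 2.6·4.7.
Cₑ = (64.08 − 12.22) / 0.604 = 85.86 mg/L.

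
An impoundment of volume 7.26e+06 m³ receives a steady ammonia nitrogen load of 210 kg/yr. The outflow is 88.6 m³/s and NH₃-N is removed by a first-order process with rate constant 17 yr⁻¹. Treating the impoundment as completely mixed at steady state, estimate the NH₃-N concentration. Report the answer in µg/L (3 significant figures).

0.0719 µg/L

Outflow Q = 88.6 m³/s × 3.156e+07 s/yr = 2.796e+09 m³/yr.
Steady-state CSTR mass balance: W = Q·C + k·V·C, so C = W/(Q + kV).
Q + kV = 2.796e+09 + 17·7.26e+06 = 2.919e+09 m³/yr.
C = 210/2.919e+09 = 7.193e-08 kg/m³ = 7.193e-05 mg/L = 0.07193 µg/L.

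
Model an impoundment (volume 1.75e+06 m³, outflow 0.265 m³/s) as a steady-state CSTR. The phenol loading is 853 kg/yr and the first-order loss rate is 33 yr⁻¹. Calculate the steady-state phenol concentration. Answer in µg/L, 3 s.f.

Outflow Q = 0.265 m³/s × 3.156e+07 s/yr = 8.363e+06 m³/yr.
Steady-state CSTR mass balance: W = Q·C + k·V·C, so C = W/(Q + kV).
Q + kV = 8.363e+06 + 33·1.75e+06 = 6.611e+07 m³/yr.
C = 853/6.611e+07 = 1.29e-05 kg/m³ = 0.0129 mg/L = 12.9 µg/L.

12.9 µg/L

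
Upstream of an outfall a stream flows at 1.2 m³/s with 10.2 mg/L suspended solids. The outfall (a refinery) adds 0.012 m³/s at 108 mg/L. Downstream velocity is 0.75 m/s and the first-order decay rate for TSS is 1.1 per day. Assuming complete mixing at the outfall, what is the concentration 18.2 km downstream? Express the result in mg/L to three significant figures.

8.20 mg/L

After complete mixing, C₀ = (0.012·108 + 1.2·10.2) / 1.212 = 11.17 mg/L.
Travel time t = 1.82e+04 m / 0.75 m/s = 2.427e+04 s = 0.2809 d.
C = 11.17·exp(−1.1·0.2809) = 11.17·0.7342 = 8.2 mg/L.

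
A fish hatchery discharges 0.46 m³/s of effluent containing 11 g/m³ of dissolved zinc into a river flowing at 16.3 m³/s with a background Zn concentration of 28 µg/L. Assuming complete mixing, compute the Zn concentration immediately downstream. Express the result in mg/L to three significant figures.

28 µg/L = 0.028 mg/L.
Flow-weighted mixing gives C = (0.46·11 + 16.3·0.028) / (0.46 + 16.3) = 5.516/16.76 = 0.3291 mg/L.

0.329 mg/L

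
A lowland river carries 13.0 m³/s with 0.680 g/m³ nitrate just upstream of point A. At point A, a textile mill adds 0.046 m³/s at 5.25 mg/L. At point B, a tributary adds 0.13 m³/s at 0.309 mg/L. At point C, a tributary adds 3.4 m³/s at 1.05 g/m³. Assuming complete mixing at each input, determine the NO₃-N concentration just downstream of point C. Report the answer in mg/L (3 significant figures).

0.766 mg/L

After input A: C = (13·0.68 + 0.046·5.25) / 13.05 = 0.6961 mg/L.
After input B: C = (13.05·0.6961 + 0.13·0.309) / 13.18 = 0.6923 mg/L.
After input C: C = (13.18·0.6923 + 3.4·1.05) / 16.58 = 0.7657 mg/L.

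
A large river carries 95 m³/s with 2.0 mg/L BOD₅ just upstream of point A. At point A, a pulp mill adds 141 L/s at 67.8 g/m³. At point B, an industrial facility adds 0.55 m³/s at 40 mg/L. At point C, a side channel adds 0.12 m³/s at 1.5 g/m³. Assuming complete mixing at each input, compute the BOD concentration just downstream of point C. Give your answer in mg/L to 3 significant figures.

2.31 mg/L

141 L/s = 0.141 m³/s.
After input A: C = (95·2 + 0.141·67.8) / 95.14 = 2.098 mg/L.
After input B: C = (95.14·2.098 + 0.55·40) / 95.69 = 2.315 mg/L.
After input C: C = (95.69·2.315 + 0.12·1.5) / 95.81 = 2.314 mg/L.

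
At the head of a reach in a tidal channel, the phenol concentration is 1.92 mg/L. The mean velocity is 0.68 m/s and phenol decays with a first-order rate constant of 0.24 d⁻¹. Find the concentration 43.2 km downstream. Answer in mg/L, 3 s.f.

Travel time t = 43.2 km / 0.68 m/s = 4.32e+04/0.68 = 6.353e+04 s = 0.7353 d.
First-order decay: C = 1.92·exp(−0.24·0.7353) = 1.92·0.8382 = 1.609 mg/L.

1.61 mg/L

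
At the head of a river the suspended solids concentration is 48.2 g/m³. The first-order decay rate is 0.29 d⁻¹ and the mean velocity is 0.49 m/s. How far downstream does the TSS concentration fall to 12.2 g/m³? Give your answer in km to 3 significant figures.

201 km

From C = C₀·e^(−kt), t = ln(C₀/C)/k = ln(48.2/12.2)/0.29 = 1.374/0.29 = 4.738 d.
Distance = v·t = 0.49 m/s × 4.093e+05 s = 2.006e+05 m = 200.6 km.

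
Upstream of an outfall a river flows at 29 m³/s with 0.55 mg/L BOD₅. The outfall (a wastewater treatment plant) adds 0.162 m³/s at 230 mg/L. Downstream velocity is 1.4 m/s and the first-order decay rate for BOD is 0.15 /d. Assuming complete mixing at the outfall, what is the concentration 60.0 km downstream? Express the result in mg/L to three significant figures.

After complete mixing, C₀ = (0.162·230 + 29·0.55) / 29.16 = 1.825 mg/L.
Travel time t = 6e+04 m / 1.4 m/s = 4.286e+04 s = 0.496 d.
C = 1.825·exp(−0.15·0.496) = 1.825·0.9283 = 1.694 mg/L.

1.69 mg/L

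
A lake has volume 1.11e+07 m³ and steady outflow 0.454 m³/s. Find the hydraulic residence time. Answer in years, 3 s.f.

Q = 0.454 m³/s × 3.156e+07 s/yr = 1.433e+07 m³/yr.
Hydraulic residence time τ = V/Q = 1.11e+07/1.433e+07 = 0.7748 yr.

0.775 yr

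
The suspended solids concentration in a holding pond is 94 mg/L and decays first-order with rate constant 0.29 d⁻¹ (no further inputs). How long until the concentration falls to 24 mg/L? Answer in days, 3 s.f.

t = ln(C₀/C)/k = ln(94/24)/0.29 = 1.365/0.29 = 4.708 d.

4.71 d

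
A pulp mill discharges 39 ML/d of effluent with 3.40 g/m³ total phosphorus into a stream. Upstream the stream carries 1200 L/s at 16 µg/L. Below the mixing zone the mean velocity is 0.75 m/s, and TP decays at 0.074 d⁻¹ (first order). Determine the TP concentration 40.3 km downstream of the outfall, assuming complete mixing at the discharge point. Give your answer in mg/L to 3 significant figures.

39 ML/d = 0.4514 m³/s.
1200 L/s = 1.2 m³/s.
16 µg/L = 0.016 mg/L.
After complete mixing, C₀ = (0.4514·3.4 + 1.2·0.016) / 1.651 = 0.941 mg/L.
Travel time t = 4.03e+04 m / 0.75 m/s = 5.373e+04 s = 0.6219 d.
C = 0.941·exp(−0.074·0.6219) = 0.941·0.955 = 0.8987 mg/L.

0.899 mg/L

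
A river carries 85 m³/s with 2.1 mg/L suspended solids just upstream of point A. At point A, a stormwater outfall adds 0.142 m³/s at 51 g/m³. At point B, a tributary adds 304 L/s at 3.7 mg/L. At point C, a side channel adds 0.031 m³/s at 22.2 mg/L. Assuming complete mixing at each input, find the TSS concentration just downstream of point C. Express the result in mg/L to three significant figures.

2.19 mg/L

After input A: C = (85·2.1 + 0.142·51) / 85.14 = 2.182 mg/L.
304 L/s = 0.304 m³/s.
After input B: C = (85.14·2.182 + 0.304·3.7) / 85.45 = 2.187 mg/L.
After input C: C = (85.45·2.187 + 0.031·22.2) / 85.48 = 2.194 mg/L.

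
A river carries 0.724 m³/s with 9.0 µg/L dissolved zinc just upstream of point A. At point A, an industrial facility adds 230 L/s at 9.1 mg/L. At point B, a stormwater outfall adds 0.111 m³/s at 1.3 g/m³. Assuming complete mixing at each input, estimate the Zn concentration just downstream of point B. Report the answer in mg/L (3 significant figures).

2.11 mg/L

9.0 µg/L = 0.009 mg/L.
230 L/s = 0.23 m³/s.
After input A: C = (0.724·0.009 + 0.23·9.1) / 0.954 = 2.201 mg/L.
After input B: C = (0.954·2.201 + 0.111·1.3) / 1.065 = 2.107 mg/L.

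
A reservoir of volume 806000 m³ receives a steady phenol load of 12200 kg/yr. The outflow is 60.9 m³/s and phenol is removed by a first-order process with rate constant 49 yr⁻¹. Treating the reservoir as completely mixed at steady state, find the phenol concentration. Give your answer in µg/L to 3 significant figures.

6.22 µg/L

Outflow Q = 60.9 m³/s × 3.156e+07 s/yr = 1.922e+09 m³/yr.
Steady-state CSTR mass balance: W = Q·C + k·V·C, so C = W/(Q + kV).
Q + kV = 1.922e+09 + 49·806000 = 1.961e+09 m³/yr.
C = 12200/1.961e+09 = 6.22e-06 kg/m³ = 0.00622 mg/L = 6.22 µg/L.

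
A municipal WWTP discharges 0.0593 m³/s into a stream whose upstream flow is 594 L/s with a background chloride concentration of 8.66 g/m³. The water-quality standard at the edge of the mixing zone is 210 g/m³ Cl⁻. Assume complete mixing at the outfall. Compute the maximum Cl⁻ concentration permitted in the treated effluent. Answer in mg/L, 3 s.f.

594 L/s = 0.594 m³/s.
Mass balance: 210·0.6533 = 0.0593·Cₑ + 0.594·8.66.
Cₑ = (137.2 − 5.144) / 0.0593 = 2227 mg/L.

2230 mg/L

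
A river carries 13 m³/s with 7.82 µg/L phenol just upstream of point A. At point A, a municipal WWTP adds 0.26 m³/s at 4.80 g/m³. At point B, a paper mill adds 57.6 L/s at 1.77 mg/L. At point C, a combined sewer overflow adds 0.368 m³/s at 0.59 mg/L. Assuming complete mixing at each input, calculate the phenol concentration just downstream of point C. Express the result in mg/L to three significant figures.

0.122 mg/L

7.82 µg/L = 0.00782 mg/L.
After input A: C = (13·0.00782 + 0.26·4.8) / 13.26 = 0.1018 mg/L.
57.6 L/s = 0.0576 m³/s.
After input B: C = (13.26·0.1018 + 0.0576·1.77) / 13.32 = 0.109 mg/L.
After input C: C = (13.32·0.109 + 0.368·0.59) / 13.69 = 0.1219 mg/L.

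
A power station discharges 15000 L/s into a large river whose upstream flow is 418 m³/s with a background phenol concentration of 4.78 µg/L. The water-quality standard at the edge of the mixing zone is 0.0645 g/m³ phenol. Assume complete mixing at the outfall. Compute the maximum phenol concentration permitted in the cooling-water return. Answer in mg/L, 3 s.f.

1.73 mg/L

15000 L/s = 15 m³/s.
4.78 µg/L = 0.00478 mg/L.
Mass balance: 0.0645·433 = 15·Cₑ + 418·0.00478.
Cₑ = (27.93 − 1.998) / 15 = 1.729 mg/L.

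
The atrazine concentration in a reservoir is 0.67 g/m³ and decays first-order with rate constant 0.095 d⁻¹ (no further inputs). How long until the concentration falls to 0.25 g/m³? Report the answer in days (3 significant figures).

10.4 d

t = ln(C₀/C)/k = ln(0.67/0.25)/0.095 = 0.9858/0.095 = 10.38 d.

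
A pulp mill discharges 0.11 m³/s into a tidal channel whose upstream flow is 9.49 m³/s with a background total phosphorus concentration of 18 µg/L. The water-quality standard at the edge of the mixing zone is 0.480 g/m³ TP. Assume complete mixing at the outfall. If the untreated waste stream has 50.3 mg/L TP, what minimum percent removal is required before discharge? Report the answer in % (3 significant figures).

19.8 %

18 µg/L = 0.018 mg/L.
Mass balance: 0.48·9.6 = 0.11·Cₑ + 9.49·0.018.
Cₑ = (4.608 − 0.1708) / 0.11 = 40.34 mg/L.
Required removal = 1 − 40.34/50.3 = 19.81 %.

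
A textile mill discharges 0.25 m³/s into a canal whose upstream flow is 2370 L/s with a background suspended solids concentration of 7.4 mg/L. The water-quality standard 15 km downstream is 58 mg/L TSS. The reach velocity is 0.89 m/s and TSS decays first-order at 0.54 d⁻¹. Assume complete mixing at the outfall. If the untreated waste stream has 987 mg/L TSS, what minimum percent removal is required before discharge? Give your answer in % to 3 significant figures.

2370 L/s = 2.37 m³/s.
Travel time to the compliance point: t = 1.5e+04/0.89 = 1.685e+04 s = 0.1951 d; decay factor exp(−0.54·0.1951) = 0.9.
So the concentration just after mixing may be at most 58/0.9 = 64.44 mg/L.
Mass balance: 64.44·2.62 = 0.25·Cₑ + 2.37·7.4.
Cₑ = (168.8 − 17.54) / 0.25 = 605.2 mg/L.
Required removal = 1 − 605.2/987 = 38.68 %.

38.7 %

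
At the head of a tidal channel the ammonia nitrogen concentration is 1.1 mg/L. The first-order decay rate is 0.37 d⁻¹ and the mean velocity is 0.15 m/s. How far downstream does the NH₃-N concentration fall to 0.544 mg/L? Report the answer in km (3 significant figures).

From C = C₀·e^(−kt), t = ln(C₀/C)/k = ln(1.1/0.544)/0.37 = 0.7041/0.37 = 1.903 d.
Distance = v·t = 0.15 m/s × 1.644e+05 s = 2.466e+04 m = 24.66 km.

24.7 km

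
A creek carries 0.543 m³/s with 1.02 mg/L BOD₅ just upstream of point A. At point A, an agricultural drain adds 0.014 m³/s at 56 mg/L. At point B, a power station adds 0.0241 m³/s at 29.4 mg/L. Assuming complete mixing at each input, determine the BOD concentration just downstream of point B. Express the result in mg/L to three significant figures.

3.52 mg/L

After input A: C = (0.543·1.02 + 0.014·56) / 0.557 = 2.402 mg/L.
After input B: C = (0.557·2.402 + 0.0241·29.4) / 0.5811 = 3.522 mg/L.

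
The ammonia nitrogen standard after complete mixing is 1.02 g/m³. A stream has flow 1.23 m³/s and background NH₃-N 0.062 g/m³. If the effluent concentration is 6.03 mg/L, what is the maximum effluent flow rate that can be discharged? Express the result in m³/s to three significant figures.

0.235 m³/s

Mass balance at complete mixing: C_std·(Q_w + Q_r) = Q_w·C_e + Q_r·C_b.
Rearranging, Q_w = Q_r·(C_std − C_b)/(C_e − C_std) = 1.23·(1.02 − 0.062) / (6.03 − 1.02) = 0.2352 m³/s.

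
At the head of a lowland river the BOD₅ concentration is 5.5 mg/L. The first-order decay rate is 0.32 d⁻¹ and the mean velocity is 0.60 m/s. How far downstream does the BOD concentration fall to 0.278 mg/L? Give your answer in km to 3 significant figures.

484 km

From C = C₀·e^(−kt), t = ln(C₀/C)/k = ln(5.5/0.278)/0.32 = 2.985/0.32 = 9.328 d.
Distance = v·t = 0.60 m/s × 8.059e+05 s = 4.836e+05 m = 483.6 km.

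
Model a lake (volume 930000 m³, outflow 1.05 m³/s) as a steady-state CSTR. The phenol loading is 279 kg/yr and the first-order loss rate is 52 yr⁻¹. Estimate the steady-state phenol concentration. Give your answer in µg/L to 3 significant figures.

3.42 µg/L

Outflow Q = 1.05 m³/s × 3.156e+07 s/yr = 3.314e+07 m³/yr.
Steady-state CSTR mass balance: W = Q·C + k·V·C, so C = W/(Q + kV).
Q + kV = 3.314e+07 + 52·930000 = 8.15e+07 m³/yr.
C = 279/8.15e+07 = 3.424e-06 kg/m³ = 0.003424 mg/L = 3.424 µg/L.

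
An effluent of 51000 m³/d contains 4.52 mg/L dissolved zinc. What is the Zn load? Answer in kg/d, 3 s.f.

231 kg/d

51000 m³/d = 0.5903 m³/s.
Mass flux = Q·C = 0.5903 m³/s × 4.52 g/m³ = 2.668 g/s.
= 2.668 g/s × 86.4 = 230.5 kg/d.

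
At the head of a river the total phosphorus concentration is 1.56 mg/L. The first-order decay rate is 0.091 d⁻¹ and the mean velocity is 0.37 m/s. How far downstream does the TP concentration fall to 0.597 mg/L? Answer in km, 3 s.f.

337 km

From C = C₀·e^(−kt), t = ln(C₀/C)/k = ln(1.56/0.597)/0.091 = 0.9605/0.091 = 10.56 d.
Distance = v·t = 0.37 m/s × 9.12e+05 s = 3.374e+05 m = 337.4 km.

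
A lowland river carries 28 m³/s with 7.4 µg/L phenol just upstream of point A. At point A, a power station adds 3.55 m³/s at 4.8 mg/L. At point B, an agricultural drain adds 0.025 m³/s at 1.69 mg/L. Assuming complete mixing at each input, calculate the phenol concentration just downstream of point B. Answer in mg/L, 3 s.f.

7.4 µg/L = 0.0074 mg/L.
After input A: C = (28·0.0074 + 3.55·4.8) / 31.55 = 0.5467 mg/L.
After input B: C = (31.55·0.5467 + 0.025·1.69) / 31.57 = 0.5476 mg/L.

0.548 mg/L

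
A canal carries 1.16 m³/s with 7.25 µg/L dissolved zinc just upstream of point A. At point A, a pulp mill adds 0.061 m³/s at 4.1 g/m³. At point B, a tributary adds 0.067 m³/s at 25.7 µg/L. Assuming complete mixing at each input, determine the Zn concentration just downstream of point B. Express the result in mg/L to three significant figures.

7.25 µg/L = 0.00725 mg/L.
After input A: C = (1.16·0.00725 + 0.061·4.1) / 1.221 = 0.2117 mg/L.
25.7 µg/L = 0.0257 mg/L.
After input B: C = (1.221·0.2117 + 0.067·0.0257) / 1.288 = 0.202 mg/L.

0.202 mg/L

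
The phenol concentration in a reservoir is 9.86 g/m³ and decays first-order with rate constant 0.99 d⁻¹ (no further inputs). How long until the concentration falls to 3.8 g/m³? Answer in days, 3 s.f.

0.963 d

t = ln(C₀/C)/k = ln(9.86/3.8)/0.99 = 0.9535/0.99 = 0.9631 d.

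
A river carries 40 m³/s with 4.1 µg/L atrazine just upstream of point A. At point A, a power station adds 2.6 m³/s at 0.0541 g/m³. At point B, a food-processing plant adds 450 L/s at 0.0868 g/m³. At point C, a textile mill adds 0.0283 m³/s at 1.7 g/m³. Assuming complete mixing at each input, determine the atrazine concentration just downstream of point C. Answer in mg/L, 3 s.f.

0.00910 mg/L

4.1 µg/L = 0.0041 mg/L.
After input A: C = (40·0.0041 + 2.6·0.0541) / 42.6 = 0.007152 mg/L.
450 L/s = 0.45 m³/s.
After input B: C = (42.6·0.007152 + 0.45·0.0868) / 43.05 = 0.007984 mg/L.
After input C: C = (43.05·0.007984 + 0.0283·1.7) / 43.08 = 0.009096 mg/L.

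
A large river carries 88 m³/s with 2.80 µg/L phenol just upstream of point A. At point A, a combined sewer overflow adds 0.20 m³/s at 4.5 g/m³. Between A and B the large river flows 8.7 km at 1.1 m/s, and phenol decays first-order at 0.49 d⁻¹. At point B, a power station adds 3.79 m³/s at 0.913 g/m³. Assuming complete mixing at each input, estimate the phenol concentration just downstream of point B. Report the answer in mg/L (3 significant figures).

2.80 µg/L = 0.0028 mg/L.
After input A: C = (88·0.0028 + 0.2·4.5) / 88.2 = 0.013 mg/L.
Over the 8.7 km reach to input B (t = 7909 s = 0.09154 d), decay gives C = 0.013·exp(−0.49·0.09154) = 0.01243 mg/L.
After input B: C = (88.2·0.01243 + 3.79·0.913) / 91.99 = 0.04953 mg/L.

0.0495 mg/L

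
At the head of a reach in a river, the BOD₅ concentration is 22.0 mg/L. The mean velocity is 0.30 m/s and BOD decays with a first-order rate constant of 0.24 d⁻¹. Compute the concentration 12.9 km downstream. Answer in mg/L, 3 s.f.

19.5 mg/L

Travel time t = 12.9 km / 0.30 m/s = 1.29e+04/0.30 = 4.3e+04 s = 0.4977 d.
First-order decay: C = 22.0·exp(−0.24·0.4977) = 22.0·0.8874 = 19.52 mg/L.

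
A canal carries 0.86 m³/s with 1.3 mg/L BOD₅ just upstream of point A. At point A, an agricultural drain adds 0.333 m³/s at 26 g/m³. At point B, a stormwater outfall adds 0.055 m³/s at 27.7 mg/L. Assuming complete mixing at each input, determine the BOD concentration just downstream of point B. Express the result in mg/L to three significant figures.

9.05 mg/L

After input A: C = (0.86·1.3 + 0.333·26) / 1.193 = 8.194 mg/L.
After input B: C = (1.193·8.194 + 0.055·27.7) / 1.248 = 9.054 mg/L.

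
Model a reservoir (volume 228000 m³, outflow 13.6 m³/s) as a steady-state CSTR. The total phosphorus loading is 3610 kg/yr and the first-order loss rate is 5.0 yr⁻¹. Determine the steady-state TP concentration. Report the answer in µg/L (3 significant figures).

8.39 µg/L

Outflow Q = 13.6 m³/s × 3.156e+07 s/yr = 4.292e+08 m³/yr.
Steady-state CSTR mass balance: W = Q·C + k·V·C, so C = W/(Q + kV).
Q + kV = 4.292e+08 + 5.0·228000 = 4.303e+08 m³/yr.
C = 3610/4.303e+08 = 8.389e-06 kg/m³ = 0.008389 mg/L = 8.389 µg/L.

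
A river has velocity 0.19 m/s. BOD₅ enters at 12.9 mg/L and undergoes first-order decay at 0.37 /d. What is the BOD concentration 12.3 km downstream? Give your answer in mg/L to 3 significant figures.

Travel time t = 12.3 km / 0.19 m/s = 1.23e+04/0.19 = 6.474e+04 s = 0.7493 d.
First-order decay: C = 12.9·exp(−0.37·0.7493) = 12.9·0.7579 = 9.777 mg/L.

9.78 mg/L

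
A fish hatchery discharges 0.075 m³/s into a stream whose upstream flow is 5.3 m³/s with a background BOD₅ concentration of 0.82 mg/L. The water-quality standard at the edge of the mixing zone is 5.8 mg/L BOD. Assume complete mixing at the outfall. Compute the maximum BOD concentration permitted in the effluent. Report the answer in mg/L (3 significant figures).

358 mg/L

Mass balance: 5.8·5.375 = 0.075·Cₑ + 5.3·0.82.
Cₑ = (31.18 − 4.346) / 0.075 = 357.7 mg/L.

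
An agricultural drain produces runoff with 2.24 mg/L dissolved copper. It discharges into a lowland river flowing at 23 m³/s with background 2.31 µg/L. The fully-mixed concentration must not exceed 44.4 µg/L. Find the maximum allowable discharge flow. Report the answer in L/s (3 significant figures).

2.31 µg/L = 0.00231 mg/L.
44.4 µg/L = 0.0444 mg/L.
Mass balance at complete mixing: C_std·(Q_w + Q_r) = Q_w·C_e + Q_r·C_b.
Rearranging, Q_w = Q_r·(C_std − C_b)/(C_e − C_std) = 23·(0.0444 − 0.00231) / (2.24 − 0.0444) = 0.4409 m³/s.
= 440.9 L/s.

441 L/s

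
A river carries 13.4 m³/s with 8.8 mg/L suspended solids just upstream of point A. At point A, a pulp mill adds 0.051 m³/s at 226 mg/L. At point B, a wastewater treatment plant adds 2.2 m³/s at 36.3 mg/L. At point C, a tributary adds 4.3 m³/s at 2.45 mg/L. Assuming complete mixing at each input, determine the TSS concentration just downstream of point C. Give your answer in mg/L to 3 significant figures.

11.0 mg/L

After input A: C = (13.4·8.8 + 0.051·226) / 13.45 = 9.624 mg/L.
After input B: C = (13.45·9.624 + 2.2·36.3) / 15.65 = 13.37 mg/L.
After input C: C = (15.65·13.37 + 4.3·2.45) / 19.95 = 11.02 mg/L.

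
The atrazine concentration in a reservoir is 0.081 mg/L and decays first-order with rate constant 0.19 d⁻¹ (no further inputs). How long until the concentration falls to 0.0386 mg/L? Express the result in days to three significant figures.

3.90 d

t = ln(C₀/C)/k = ln(0.081/0.0386)/0.19 = 0.7412/0.19 = 3.901 d.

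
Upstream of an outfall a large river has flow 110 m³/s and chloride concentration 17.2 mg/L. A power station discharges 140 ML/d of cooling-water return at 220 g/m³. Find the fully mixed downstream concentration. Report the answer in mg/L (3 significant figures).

140 ML/d = 1.62 m³/s.
By mass balance at complete mixing, C = (1.62·220 + 110·17.2) / (1.62 + 110) = 2248/111.6 = 20.14 mg/L.

20.1 mg/L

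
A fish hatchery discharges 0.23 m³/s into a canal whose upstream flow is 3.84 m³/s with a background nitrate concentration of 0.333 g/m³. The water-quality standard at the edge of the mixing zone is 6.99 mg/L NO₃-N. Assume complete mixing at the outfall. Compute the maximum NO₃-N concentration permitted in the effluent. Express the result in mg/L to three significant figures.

Mass balance: 6.99·4.07 = 0.23·Cₑ + 3.84·0.333.
Cₑ = (28.45 − 1.279) / 0.23 = 118.1 mg/L.

118 mg/L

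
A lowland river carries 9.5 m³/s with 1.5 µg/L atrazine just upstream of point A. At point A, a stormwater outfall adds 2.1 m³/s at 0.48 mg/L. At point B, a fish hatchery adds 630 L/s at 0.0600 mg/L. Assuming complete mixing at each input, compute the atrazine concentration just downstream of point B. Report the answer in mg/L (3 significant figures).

1.5 µg/L = 0.0015 mg/L.
After input A: C = (9.5·0.0015 + 2.1·0.48) / 11.6 = 0.08813 mg/L.
630 L/s = 0.63 m³/s.
After input B: C = (11.6·0.08813 + 0.63·0.06) / 12.23 = 0.08668 mg/L.

0.0867 mg/L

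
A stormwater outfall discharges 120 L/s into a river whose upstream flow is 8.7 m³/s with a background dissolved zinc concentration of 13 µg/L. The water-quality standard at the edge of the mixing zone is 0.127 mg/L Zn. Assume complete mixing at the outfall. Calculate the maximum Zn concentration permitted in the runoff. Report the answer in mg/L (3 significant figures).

120 L/s = 0.12 m³/s.
13 µg/L = 0.013 mg/L.
Mass balance: 0.127·8.82 = 0.12·Cₑ + 8.7·0.013.
Cₑ = (1.12 − 0.1131) / 0.12 = 8.392 mg/L.

8.39 mg/L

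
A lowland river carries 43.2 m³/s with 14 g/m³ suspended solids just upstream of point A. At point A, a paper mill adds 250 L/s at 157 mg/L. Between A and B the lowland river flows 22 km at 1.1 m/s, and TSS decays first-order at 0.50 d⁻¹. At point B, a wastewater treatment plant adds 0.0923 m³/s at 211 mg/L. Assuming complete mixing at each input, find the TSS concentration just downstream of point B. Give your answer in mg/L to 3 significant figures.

250 L/s = 0.25 m³/s.
After input A: C = (43.2·14 + 0.25·157) / 43.45 = 14.82 mg/L.
Over the 22 km reach to input B (t = 2e+04 s = 0.2315 d), decay gives C = 14.82·exp(−0.50·0.2315) = 13.2 mg/L.
After input B: C = (43.45·13.2 + 0.0923·211) / 43.54 = 13.62 mg/L.

13.6 mg/L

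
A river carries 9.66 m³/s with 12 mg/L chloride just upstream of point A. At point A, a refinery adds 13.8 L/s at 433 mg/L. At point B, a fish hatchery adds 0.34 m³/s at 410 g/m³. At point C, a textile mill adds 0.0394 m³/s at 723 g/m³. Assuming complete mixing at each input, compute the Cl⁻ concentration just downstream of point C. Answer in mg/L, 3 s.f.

28.8 mg/L

13.8 L/s = 0.0138 m³/s.
After input A: C = (9.66·12 + 0.0138·433) / 9.674 = 12.6 mg/L.
After input B: C = (9.674·12.6 + 0.34·410) / 10.01 = 26.09 mg/L.
After input C: C = (10.01·26.09 + 0.0394·723) / 10.05 = 28.82 mg/L.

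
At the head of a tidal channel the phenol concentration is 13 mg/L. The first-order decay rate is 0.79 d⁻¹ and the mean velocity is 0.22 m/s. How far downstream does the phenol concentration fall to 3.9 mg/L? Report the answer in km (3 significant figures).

From C = C₀·e^(−kt), t = ln(C₀/C)/k = ln(13/3.9)/0.79 = 1.204/0.79 = 1.524 d.
Distance = v·t = 0.22 m/s × 1.317e+05 s = 2.897e+04 m = 28.97 km.

29.0 km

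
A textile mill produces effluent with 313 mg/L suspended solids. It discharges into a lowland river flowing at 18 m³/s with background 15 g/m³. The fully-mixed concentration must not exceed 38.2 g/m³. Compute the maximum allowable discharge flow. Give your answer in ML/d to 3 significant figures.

131 ML/d

Mass balance at complete mixing: C_std·(Q_w + Q_r) = Q_w·C_e + Q_r·C_b.
Rearranging, Q_w = Q_r·(C_std − C_b)/(C_e − C_std) = 18·(38.2 − 15) / (313 − 38.2) = 1.52 m³/s.
= 131.3 ML/d.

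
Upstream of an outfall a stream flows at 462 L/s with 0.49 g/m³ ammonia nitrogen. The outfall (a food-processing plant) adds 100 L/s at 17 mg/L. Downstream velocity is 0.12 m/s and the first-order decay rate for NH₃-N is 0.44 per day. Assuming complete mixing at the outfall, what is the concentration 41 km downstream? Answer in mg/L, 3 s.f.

0.602 mg/L

100 L/s = 0.1 m³/s.
462 L/s = 0.462 m³/s.
After complete mixing, C₀ = (0.1·17 + 0.462·0.49) / 0.562 = 3.428 mg/L.
Travel time t = 4.1e+04 m / 0.12 m/s = 3.417e+05 s = 3.954 d.
C = 3.428·exp(−0.44·3.954) = 3.428·0.1755 = 0.6017 mg/L.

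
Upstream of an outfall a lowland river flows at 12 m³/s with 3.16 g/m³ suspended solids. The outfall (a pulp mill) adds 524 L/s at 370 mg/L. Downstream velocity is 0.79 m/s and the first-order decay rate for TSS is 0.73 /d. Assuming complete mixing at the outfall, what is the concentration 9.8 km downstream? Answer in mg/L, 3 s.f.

524 L/s = 0.524 m³/s.
After complete mixing, C₀ = (0.524·370 + 12·3.16) / 12.52 = 18.51 mg/L.
Travel time t = 9800 m / 0.79 m/s = 1.241e+04 s = 0.1436 d.
C = 18.51·exp(−0.73·0.1436) = 18.51·0.9005 = 16.67 mg/L.

16.7 mg/L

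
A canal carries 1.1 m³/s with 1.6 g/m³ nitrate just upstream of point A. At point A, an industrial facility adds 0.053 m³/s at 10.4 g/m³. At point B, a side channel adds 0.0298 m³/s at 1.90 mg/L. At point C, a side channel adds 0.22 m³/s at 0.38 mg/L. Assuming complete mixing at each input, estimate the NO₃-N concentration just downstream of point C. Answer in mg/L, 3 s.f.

After input A: C = (1.1·1.6 + 0.053·10.4) / 1.153 = 2.005 mg/L.
After input B: C = (1.153·2.005 + 0.0298·1.9) / 1.183 = 2.002 mg/L.
After input C: C = (1.183·2.002 + 0.22·0.38) / 1.403 = 1.748 mg/L.

1.75 mg/L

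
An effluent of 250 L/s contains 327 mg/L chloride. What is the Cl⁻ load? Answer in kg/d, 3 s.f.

7060 kg/d

250 L/s = 0.25 m³/s.
Mass flux = Q·C = 0.25 m³/s × 327 g/m³ = 81.75 g/s.
= 81.75 g/s × 86.4 = 7063 kg/d.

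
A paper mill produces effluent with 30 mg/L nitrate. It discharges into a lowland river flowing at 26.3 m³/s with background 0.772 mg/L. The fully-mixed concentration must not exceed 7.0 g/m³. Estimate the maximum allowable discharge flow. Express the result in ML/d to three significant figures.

615 ML/d

Mass balance at complete mixing: C_std·(Q_w + Q_r) = Q_w·C_e + Q_r·C_b.
Rearranging, Q_w = Q_r·(C_std − C_b)/(C_e − C_std) = 26.3·(7 − 0.772) / (30 − 7) = 7.122 m³/s.
= 615.3 ML/d.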